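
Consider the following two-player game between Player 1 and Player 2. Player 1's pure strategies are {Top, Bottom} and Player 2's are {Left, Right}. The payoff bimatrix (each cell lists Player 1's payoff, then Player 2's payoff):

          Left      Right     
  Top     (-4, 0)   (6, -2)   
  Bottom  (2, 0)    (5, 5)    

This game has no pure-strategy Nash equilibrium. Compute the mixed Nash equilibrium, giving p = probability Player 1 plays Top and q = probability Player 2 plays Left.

p = 5/7, q = 1/7

Set Player 2's expected payoff from Left equal to that from Right:
  Player 2's payoff to Left: p·0 + (1−p)·0 = 0
  Player 2's payoff to Right: p·(-2) + (1−p)·5 = -7p + 5
  0 = -7p + 5  ⇒  7p = 5  ⇒  p = 5/7.
Player 2's mix must leave Player 1 indifferent between Top and Bottom.
  Player 1's payoff to Top: q·(-4) + (1−q)·6 = -10q + 6
  Player 1's payoff to Bottom: q·2 + (1−q)·5 = -3q + 5
  -10q + 6 = -3q + 5  ⇒  -7q = -1  ⇒  q = 1/7.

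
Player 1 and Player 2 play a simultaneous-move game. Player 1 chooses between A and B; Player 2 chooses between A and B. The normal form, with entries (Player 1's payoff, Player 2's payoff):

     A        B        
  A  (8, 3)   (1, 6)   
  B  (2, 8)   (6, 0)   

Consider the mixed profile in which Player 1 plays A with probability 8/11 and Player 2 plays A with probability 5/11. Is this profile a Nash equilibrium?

Check Player 2's indifference given Player 1's mix p = 8/11:
  payoff from A = 48/11; payoff from B = 48/11 — equal.
Check Player 1's indifference given Player 2's mix q = 5/11:
  payoff from A = 46/11; payoff from B = 46/11 — equal.
Both players are indifferent, so neither can profitably deviate.

Yes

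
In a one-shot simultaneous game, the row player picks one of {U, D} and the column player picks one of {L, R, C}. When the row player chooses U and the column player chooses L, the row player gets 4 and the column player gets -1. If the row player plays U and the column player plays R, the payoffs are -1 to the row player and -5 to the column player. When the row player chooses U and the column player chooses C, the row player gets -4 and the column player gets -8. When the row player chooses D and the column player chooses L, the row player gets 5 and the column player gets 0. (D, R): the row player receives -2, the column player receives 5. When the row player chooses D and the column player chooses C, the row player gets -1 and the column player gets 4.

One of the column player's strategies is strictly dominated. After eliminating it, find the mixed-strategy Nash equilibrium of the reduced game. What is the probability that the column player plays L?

The column player's strategy C is strictly dominated by R: -5 > -8 and 5 > 4. Eliminate C.
The column player's mix must leave the row player indifferent between U and D.
  the row player's expected payoff from U: q·4 + (1−q)·(-1) = 5q - 1
  the row player's expected payoff from D: q·5 + (1−q)·(-2) = 7q - 2
  5q - 1 = 7q - 2  ⇒  -2q = -1  ⇒  q = 1/2.

q = 1/2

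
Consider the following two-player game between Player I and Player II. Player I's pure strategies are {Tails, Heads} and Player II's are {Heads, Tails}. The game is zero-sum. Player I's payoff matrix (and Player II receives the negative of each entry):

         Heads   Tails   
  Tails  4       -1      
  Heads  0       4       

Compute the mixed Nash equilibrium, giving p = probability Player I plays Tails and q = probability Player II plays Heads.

p = 4/9, q = 5/9

For Player II to be willing to mix, Player II must be indifferent between Heads and Tails, which pins down Player I's mix.
  Player II's payoff from Heads: p·(-4) + (1−p)·0 = -4p
  Player II's payoff from Tails: p·1 + (1−p)·(-4) = 5p - 4
  -4p = 5p - 4  ⇒  -9p = -4  ⇒  p = 4/9.
Player I's indifference between Tails and Heads determines Player II's mixing probability q:
  Player I's payoff from Tails: q·4 + (1−q)·(-1) = 5q - 1
  Player I's payoff from Heads: q·0 + (1−q)·4 = -4q + 4
  5q - 1 = -4q + 4  ⇒  9q = 5  ⇒  q = 5/9.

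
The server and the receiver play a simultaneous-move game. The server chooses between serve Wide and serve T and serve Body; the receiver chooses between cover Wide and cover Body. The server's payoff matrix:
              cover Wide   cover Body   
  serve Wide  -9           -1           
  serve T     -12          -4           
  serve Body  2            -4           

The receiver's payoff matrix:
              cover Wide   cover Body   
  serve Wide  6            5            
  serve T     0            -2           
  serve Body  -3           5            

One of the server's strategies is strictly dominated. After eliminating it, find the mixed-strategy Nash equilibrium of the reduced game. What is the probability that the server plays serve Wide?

p = 8/9

The server's strategy serve T is strictly dominated by serve Wide: -9 > -12 and -1 > -4. Eliminate serve T.
For the receiver to be willing to mix, the receiver must be indifferent between cover Wide and cover Body, which pins down the server's mix.
  the receiver's payoff to cover Wide: p·6 + (1−p)·(-3) = 9p - 3
  the receiver's payoff to cover Body: p·5 + (1−p)·5 = 5
  9p - 3 = 5  ⇒  9p = 8  ⇒  p = 8/9.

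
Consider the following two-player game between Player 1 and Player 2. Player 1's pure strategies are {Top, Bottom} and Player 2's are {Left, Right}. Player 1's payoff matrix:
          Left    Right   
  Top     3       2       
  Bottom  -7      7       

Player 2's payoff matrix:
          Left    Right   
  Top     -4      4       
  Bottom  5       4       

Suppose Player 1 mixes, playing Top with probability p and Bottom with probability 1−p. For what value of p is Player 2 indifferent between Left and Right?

p = 1/9

Player 1's mix must leave Player 2 indifferent between Left and Right.
  Player 2's expected payoff from Left: p·(-4) + (1−p)·5 = -9p + 5
  Player 2's expected payoff from Right: p·4 + (1−p)·4 = 4
  -9p + 5 = 4  ⇒  -9p = -1  ⇒  p = 1/9.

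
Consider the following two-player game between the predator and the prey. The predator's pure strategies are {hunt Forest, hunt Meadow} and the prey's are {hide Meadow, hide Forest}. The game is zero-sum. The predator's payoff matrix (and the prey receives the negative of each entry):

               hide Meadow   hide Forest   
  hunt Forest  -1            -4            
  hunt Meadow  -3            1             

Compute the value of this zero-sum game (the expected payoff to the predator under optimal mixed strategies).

The predator's indifference between hunt Forest and hunt Meadow determines the prey's mixing probability q:
  the predator's payoff from hunt Forest: q·(-1) + (1−q)·(-4) = 3q - 4
  the predator's payoff from hunt Meadow: q·(-3) + (1−q)·1 = -4q + 1
  3q - 4 = -4q + 1  ⇒  7q = 5  ⇒  q = 5/7.
The value is the predator's expected payoff against this mix (using hunt Forest): (5/7)·(-1) + (2/7)·(-4) = -13/7.

v = -13/7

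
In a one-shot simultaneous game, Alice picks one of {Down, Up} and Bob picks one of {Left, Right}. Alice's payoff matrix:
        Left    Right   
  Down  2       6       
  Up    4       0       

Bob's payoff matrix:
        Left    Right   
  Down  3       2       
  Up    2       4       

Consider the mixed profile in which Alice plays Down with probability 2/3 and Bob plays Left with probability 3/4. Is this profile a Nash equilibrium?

Check Bob's indifference given Alice's mix p = 2/3:
  payoff from Left = 8/3; payoff from Right = 8/3 — equal.
Check Alice's indifference given Bob's mix q = 3/4:
  payoff from Down = 3; payoff from Up = 3 — equal.
Both players are indifferent, so neither can profitably deviate.

Yes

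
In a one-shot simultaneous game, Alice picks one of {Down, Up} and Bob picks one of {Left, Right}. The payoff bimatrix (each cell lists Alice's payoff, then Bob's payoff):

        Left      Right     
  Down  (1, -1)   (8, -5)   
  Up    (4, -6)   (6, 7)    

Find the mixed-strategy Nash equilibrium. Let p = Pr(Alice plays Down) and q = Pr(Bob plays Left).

For Bob to be willing to mix, Bob must be indifferent between Left and Right, which pins down Alice's mix.
  Bob's expected payoff from Left: p·(-1) + (1−p)·(-6) = 5p - 6
  Bob's expected payoff from Right: p·(-5) + (1−p)·7 = -12p + 7
  5p - 6 = -12p + 7  ⇒  17p = 13  ⇒  p = 13/17.
For Alice to be willing to mix, Alice must be indifferent between Down and Up, which pins down Bob's mix.
  Alice's payoff from Down: q·1 + (1−q)·8 = -7q + 8
  Alice's payoff from Up: q·4 + (1−q)·6 = -2q + 6
  -7q + 8 = -2q + 6  ⇒  -5q = -2  ⇒  q = 2/5.

p = 13/17, q = 2/5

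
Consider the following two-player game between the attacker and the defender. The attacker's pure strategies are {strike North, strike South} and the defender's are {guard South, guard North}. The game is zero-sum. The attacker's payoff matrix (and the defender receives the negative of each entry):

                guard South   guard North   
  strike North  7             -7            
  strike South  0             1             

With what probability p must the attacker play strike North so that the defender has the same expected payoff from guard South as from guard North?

p = 1/15

Set the defender's expected payoff from guard South equal to that from guard North:
  the defender's expected payoff from guard South: p·(-7) + (1−p)·0 = -7p
  the defender's expected payoff from guard North: p·7 + (1−p)·(-1) = 8p - 1
  -7p = 8p - 1  ⇒  -15p = -1  ⇒  p = 1/15.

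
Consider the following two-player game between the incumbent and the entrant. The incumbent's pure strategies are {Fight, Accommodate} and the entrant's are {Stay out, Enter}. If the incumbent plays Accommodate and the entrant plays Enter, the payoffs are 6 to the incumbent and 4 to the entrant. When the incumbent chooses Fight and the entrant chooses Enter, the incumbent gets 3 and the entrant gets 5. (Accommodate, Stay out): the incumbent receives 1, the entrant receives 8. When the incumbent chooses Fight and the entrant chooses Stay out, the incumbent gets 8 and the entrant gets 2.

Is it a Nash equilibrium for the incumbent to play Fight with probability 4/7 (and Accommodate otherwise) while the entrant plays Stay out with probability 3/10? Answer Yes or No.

Check the entrant's indifference given the incumbent's mix p = 4/7:
  payoff from Stay out = 32/7; payoff from Enter = 32/7 — equal.
Check the incumbent's indifference given the entrant's mix q = 3/10:
  payoff from Fight = 9/2; payoff from Accommodate = 9/2 — equal.
Both players are indifferent, so neither can profitably deviate.

Yes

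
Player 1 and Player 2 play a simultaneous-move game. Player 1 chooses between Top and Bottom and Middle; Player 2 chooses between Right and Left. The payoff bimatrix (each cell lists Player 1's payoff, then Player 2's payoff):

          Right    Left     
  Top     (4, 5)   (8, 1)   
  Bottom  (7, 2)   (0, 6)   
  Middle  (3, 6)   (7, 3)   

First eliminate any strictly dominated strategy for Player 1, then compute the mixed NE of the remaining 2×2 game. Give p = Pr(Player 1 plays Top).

Player 1's strategy Middle is strictly dominated by Top: 4 > 3 and 8 > 7. Eliminate Middle.
For Player 2 to be willing to mix, Player 2 must be indifferent between Right and Left, which pins down Player 1's mix.
  Player 2's payoff to Right: p·5 + (1−p)·2 = 3p + 2
  Player 2's payoff to Left: p·1 + (1−p)·6 = -5p + 6
  3p + 2 = -5p + 6  ⇒  8p = 4  ⇒  p = 1/2.

p = 1/2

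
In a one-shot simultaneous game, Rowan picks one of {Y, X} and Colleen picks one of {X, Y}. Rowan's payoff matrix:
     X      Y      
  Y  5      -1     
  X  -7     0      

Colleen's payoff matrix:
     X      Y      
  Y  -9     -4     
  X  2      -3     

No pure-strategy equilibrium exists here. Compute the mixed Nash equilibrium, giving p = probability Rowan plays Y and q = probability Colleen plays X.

Colleen's indifference between X and Y determines Rowan's mixing probability p:
  Colleen's expected payoff from X: p·(-9) + (1−p)·2 = -11p + 2
  Colleen's expected payoff from Y: p·(-4) + (1−p)·(-3) = -p - 3
  -11p + 2 = -p - 3  ⇒  -10p = -5  ⇒  p = 1/2.
Colleen's mix must leave Rowan indifferent between Y and X.
  Rowan's expected payoff from Y: q·5 + (1−q)·(-1) = 6q - 1
  Rowan's expected payoff from X: q·(-7) + (1−q)·0 = -7q
  6q - 1 = -7q  ⇒  13q = 1  ⇒  q = 1/13.

p = 1/2, q = 1/13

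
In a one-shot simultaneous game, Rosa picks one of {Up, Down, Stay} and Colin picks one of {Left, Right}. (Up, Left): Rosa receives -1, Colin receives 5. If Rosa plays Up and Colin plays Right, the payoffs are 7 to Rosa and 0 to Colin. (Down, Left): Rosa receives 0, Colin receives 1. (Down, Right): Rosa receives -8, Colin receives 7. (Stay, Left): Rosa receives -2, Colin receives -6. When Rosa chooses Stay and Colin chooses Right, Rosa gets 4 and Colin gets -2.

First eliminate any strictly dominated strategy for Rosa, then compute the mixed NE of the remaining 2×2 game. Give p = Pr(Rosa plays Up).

Rosa's strategy Stay is strictly dominated by Up: -1 > -2 and 7 > 4. Eliminate Stay.
In a mixed equilibrium Colin is indifferent between Left and Right; this condition fixes p.
  Colin's payoff to Left: p·5 + (1−p)·1 = 4p + 1
  Colin's payoff to Right: p·0 + (1−p)·7 = -7p + 7
  4p + 1 = -7p + 7  ⇒  11p = 6  ⇒  p = 6/11.

p = 6/11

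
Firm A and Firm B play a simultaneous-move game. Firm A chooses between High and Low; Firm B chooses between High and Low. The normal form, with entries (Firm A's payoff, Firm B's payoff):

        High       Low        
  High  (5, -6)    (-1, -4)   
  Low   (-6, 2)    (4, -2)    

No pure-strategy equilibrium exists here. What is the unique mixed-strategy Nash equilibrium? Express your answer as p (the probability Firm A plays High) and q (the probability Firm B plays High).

In a mixed equilibrium Firm B is indifferent between High and Low; this condition fixes p.
  Firm B's expected payoff from High: p·(-6) + (1−p)·2 = -8p + 2
  Firm B's expected payoff from Low: p·(-4) + (1−p)·(-2) = -2p - 2
  -8p + 2 = -2p - 2  ⇒  -6p = -4  ⇒  p = 2/3.
In a mixed equilibrium Firm A is indifferent between High and Low; this condition fixes q.
  Firm A's payoff to High: q·5 + (1−q)·(-1) = 6q - 1
  Firm A's payoff to Low: q·(-6) + (1−q)·4 = -10q + 4
  6q - 1 = -10q + 4  ⇒  16q = 5  ⇒  q = 5/16.

p = 2/3, q = 5/16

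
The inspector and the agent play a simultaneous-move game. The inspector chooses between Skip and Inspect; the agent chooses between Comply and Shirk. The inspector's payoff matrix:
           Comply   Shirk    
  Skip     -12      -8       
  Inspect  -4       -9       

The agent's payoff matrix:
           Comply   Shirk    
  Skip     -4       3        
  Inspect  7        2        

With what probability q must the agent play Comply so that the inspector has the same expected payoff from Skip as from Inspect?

q = 1/9

The inspector's indifference between Skip and Inspect determines the agent's mixing probability q:
  the inspector's payoff from Skip: q·(-12) + (1−q)·(-8) = -4q - 8
  the inspector's payoff from Inspect: q·(-4) + (1−q)·(-9) = 5q - 9
  -4q - 8 = 5q - 9  ⇒  -9q = -1  ⇒  q = 1/9.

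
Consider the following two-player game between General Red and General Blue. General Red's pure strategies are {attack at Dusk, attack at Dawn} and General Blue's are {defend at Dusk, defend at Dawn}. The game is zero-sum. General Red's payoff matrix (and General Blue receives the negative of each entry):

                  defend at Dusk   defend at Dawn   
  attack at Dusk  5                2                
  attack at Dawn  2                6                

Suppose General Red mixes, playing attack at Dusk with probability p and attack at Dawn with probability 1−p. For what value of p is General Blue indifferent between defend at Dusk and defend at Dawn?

Set General Blue's expected payoff from defend at Dusk equal to that from defend at Dawn:
  General Blue's payoff to defend at Dusk: p·(-5) + (1−p)·(-2) = -3p - 2
  General Blue's payoff to defend at Dawn: p·(-2) + (1−p)·(-6) = 4p - 6
  -3p - 2 = 4p - 6  ⇒  -7p = -4  ⇒  p = 4/7.

p = 4/7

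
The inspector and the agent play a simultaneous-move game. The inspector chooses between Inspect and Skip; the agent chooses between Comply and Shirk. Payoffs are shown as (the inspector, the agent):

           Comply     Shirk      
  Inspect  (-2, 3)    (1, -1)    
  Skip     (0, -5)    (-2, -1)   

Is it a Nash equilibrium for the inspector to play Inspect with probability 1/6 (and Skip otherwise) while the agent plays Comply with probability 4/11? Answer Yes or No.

Given the inspector's mix p = 1/6, the agent's payoff from Comply is -11/3 but from Shirk is -1. The agent strictly prefers Shirk, so the agent would not mix.
So the proposed profile is not a Nash equilibrium.

No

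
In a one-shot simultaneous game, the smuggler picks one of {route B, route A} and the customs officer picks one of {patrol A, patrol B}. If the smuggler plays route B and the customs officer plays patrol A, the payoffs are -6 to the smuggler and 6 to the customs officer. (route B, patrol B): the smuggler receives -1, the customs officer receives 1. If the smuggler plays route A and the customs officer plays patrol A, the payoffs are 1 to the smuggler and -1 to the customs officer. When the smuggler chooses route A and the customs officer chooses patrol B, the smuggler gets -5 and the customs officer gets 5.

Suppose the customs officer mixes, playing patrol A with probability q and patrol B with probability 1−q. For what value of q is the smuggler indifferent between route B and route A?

In a mixed equilibrium the smuggler is indifferent between route B and route A; this condition fixes q.
  the smuggler's payoff to route B: q·(-6) + (1−q)·(-1) = -5q - 1
  the smuggler's payoff to route A: q·1 + (1−q)·(-5) = 6q - 5
  -5q - 1 = 6q - 5  ⇒  -11q = -4  ⇒  q = 4/11.

q = 4/11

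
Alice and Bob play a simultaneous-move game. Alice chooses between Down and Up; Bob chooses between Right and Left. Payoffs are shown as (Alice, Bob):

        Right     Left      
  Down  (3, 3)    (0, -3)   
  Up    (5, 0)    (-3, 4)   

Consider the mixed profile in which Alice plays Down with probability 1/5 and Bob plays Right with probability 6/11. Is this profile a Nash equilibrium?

No

Given Alice's mix p = 1/5, Bob's payoff from Right is 3/5 but from Left is 13/5. Bob strictly prefers Left, so Bob would not mix.
So the proposed profile is not a Nash equilibrium.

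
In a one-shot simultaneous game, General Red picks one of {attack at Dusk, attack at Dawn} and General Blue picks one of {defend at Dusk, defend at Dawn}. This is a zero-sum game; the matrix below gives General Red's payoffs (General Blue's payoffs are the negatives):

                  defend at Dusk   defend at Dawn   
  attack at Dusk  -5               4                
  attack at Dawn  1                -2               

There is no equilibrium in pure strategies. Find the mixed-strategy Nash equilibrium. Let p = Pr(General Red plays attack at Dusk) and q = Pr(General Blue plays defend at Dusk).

p = 1/4, q = 1/2

Set General Blue's expected payoff from defend at Dusk equal to that from defend at Dawn:
  General Blue's payoff from defend at Dusk: p·5 + (1−p)·(-1) = 6p - 1
  General Blue's payoff from defend at Dawn: p·(-4) + (1−p)·2 = -6p + 2
  6p - 1 = -6p + 2  ⇒  12p = 3  ⇒  p = 1/4.
Set General Red's expected payoff from attack at Dusk equal to that from attack at Dawn:
  General Red's payoff to attack at Dusk: q·(-5) + (1−q)·4 = -9q + 4
  General Red's payoff to attack at Dawn: q·1 + (1−q)·(-2) = 3q - 2
  -9q + 4 = 3q - 2  ⇒  -12q = -6  ⇒  q = 1/2.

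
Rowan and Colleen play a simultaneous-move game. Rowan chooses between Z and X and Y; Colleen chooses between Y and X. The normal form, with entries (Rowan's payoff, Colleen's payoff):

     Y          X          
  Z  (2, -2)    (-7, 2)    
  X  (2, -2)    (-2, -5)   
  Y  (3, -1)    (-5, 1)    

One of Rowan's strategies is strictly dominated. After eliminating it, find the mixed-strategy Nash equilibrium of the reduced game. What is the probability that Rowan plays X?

Rowan's strategy Z is strictly dominated by Y: 3 > 2 and -5 > -7. Eliminate Z.
In a mixed equilibrium Colleen is indifferent between Y and X; this condition fixes p.
  Colleen's payoff to Y: p·(-2) + (1−p)·(-1) = -p - 1
  Colleen's payoff to X: p·(-5) + (1−p)·1 = -6p + 1
  -p - 1 = -6p + 1  ⇒  5p = 2  ⇒  p = 2/5.

p = 2/5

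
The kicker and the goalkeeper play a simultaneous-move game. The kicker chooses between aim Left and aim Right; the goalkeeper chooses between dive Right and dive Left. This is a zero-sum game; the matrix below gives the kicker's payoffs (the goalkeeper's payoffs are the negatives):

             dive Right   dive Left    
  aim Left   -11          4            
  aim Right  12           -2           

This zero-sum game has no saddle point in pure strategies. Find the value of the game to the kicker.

v = 26/29

The kicker's indifference between aim Left and aim Right determines the goalkeeper's mixing probability q:
  the kicker's payoff from aim Left: q·(-11) + (1−q)·4 = -15q + 4
  the kicker's payoff from aim Right: q·12 + (1−q)·(-2) = 14q - 2
  -15q + 4 = 14q - 2  ⇒  -29q = -6  ⇒  q = 6/29.
The value is the kicker's expected payoff against this mix (using aim Left): (6/29)·(-11) + (23/29)·4 = 26/29.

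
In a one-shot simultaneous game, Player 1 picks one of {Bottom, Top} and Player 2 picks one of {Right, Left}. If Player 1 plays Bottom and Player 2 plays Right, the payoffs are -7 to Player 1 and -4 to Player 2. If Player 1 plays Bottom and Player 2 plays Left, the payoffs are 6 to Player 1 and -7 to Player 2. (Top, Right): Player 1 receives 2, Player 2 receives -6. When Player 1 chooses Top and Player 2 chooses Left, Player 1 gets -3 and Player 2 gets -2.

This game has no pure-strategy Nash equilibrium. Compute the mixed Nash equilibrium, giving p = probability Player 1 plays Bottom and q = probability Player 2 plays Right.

p = 4/7, q = 1/2

In a mixed equilibrium Player 2 is indifferent between Right and Left; this condition fixes p.
  Player 2's payoff from Right: p·(-4) + (1−p)·(-6) = 2p - 6
  Player 2's payoff from Left: p·(-7) + (1−p)·(-2) = -5p - 2
  2p - 6 = -5p - 2  ⇒  7p = 4  ⇒  p = 4/7.
Set Player 1's expected payoff from Bottom equal to that from Top:
  Player 1's payoff to Bottom: q·(-7) + (1−q)·6 = -13q + 6
  Player 1's payoff to Top: q·2 + (1−q)·(-3) = 5q - 3
  -13q + 6 = 5q - 3  ⇒  -18q = -9  ⇒  q = 1/2.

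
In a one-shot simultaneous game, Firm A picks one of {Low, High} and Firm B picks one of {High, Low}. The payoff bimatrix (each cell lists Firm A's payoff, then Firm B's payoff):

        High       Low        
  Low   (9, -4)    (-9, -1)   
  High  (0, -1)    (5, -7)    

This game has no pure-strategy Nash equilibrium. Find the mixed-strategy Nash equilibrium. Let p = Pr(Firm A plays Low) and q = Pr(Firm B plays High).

p = 2/3, q = 14/23

For Firm B to be willing to mix, Firm B must be indifferent between High and Low, which pins down Firm A's mix.
  Firm B's payoff to High: p·(-4) + (1−p)·(-1) = -3p - 1
  Firm B's payoff to Low: p·(-1) + (1−p)·(-7) = 6p - 7
  -3p - 1 = 6p - 7  ⇒  -9p = -6  ⇒  p = 2/3.
Firm A's indifference between Low and High determines Firm B's mixing probability q:
  Firm A's payoff from Low: q·9 + (1−q)·(-9) = 18q - 9
  Firm A's payoff from High: q·0 + (1−q)·5 = -5q + 5
  18q - 9 = -5q + 5  ⇒  23q = 14  ⇒  q = 14/23.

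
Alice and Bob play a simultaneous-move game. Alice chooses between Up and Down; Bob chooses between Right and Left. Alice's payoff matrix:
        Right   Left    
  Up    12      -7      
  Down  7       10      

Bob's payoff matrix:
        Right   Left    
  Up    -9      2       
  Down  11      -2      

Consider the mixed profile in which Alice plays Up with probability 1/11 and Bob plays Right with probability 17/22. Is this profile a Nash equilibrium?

Given Alice's mix p = 1/11, Bob's payoff from Right is 101/11 but from Left is -18/11. Bob strictly prefers Right, so Bob would not mix.
So the proposed profile is not a Nash equilibrium.

No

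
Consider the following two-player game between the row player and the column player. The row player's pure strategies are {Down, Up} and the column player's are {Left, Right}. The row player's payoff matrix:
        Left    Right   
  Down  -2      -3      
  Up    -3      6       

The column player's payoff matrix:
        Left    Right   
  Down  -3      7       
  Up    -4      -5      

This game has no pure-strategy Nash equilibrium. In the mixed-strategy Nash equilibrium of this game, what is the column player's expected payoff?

-43/11

The column player's indifference between Left and Right determines the row player's mixing probability p:
  the column player's expected payoff from Left: p·(-3) + (1−p)·(-4) = p - 4
  the column player's expected payoff from Right: p·7 + (1−p)·(-5) = 12p - 5
  p - 4 = 12p - 5  ⇒  -11p = -1  ⇒  p = 1/11.
At equilibrium the column player is indifferent across columns, so the column player's payoff equals the payoff from Left: (1/11)·(-3) + (10/11)·(-4) = -43/11.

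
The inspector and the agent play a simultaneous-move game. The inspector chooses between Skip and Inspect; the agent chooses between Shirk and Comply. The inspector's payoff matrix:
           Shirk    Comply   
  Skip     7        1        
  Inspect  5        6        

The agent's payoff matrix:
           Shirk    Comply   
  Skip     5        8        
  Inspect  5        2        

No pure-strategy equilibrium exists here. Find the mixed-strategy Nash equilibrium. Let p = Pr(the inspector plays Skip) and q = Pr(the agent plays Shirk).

p = 1/2, q = 5/7

The agent's indifference between Shirk and Comply determines the inspector's mixing probability p:
  the agent's expected payoff from Shirk: p·5 + (1−p)·5 = 5
  the agent's expected payoff from Comply: p·8 + (1−p)·2 = 6p + 2
  5 = 6p + 2  ⇒  -6p = -3  ⇒  p = 1/2.
The agent's mix must leave the inspector indifferent between Skip and Inspect.
  the inspector's payoff from Skip: q·7 + (1−q)·1 = 6q + 1
  the inspector's payoff from Inspect: q·5 + (1−q)·6 = -q + 6
  6q + 1 = -q + 6  ⇒  7q = 5  ⇒  q = 5/7.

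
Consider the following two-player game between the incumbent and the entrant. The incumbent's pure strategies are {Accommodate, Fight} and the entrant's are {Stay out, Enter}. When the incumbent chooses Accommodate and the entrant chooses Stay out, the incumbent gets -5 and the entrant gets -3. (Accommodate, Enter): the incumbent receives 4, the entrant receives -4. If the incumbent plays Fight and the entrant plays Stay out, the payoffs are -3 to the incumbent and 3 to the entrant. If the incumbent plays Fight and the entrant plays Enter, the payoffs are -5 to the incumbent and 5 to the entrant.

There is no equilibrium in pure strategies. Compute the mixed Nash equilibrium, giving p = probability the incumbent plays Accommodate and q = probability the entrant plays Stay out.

p = 2/3, q = 9/11

The incumbent's mix must leave the entrant indifferent between Stay out and Enter.
  the entrant's payoff from Stay out: p·(-3) + (1−p)·3 = -6p + 3
  the entrant's payoff from Enter: p·(-4) + (1−p)·5 = -9p + 5
  -6p + 3 = -9p + 5  ⇒  3p = 2  ⇒  p = 2/3.
The incumbent's indifference between Accommodate and Fight determines the entrant's mixing probability q:
  the incumbent's payoff to Accommodate: q·(-5) + (1−q)·4 = -9q + 4
  the incumbent's payoff to Fight: q·(-3) + (1−q)·(-5) = 2q - 5
  -9q + 4 = 2q - 5  ⇒  -11q = -9  ⇒  q = 9/11.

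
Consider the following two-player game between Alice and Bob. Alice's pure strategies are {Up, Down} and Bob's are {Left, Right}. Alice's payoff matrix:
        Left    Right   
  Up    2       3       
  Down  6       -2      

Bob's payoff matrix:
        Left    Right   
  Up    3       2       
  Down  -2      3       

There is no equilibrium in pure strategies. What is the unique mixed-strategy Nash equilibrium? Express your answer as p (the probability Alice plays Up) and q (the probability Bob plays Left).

p = 5/6, q = 5/9

Set Bob's expected payoff from Left equal to that from Right:
  Bob's payoff to Left: p·3 + (1−p)·(-2) = 5p - 2
  Bob's payoff to Right: p·2 + (1−p)·3 = -p + 3
  5p - 2 = -p + 3  ⇒  6p = 5  ⇒  p = 5/6.
For Alice to be willing to mix, Alice must be indifferent between Up and Down, which pins down Bob's mix.
  Alice's payoff from Up: q·2 + (1−q)·3 = -q + 3
  Alice's payoff from Down: q·6 + (1−q)·(-2) = 8q - 2
  -q + 3 = 8q - 2  ⇒  -9q = -5  ⇒  q = 5/9.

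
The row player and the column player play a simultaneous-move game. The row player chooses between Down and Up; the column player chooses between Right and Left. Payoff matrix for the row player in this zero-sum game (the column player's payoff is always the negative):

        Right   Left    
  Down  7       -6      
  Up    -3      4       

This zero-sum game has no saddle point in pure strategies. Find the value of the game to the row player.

For the row player to be willing to mix, the row player must be indifferent between Down and Up, which pins down the column player's mix.
  the row player's payoff from Down: q·7 + (1−q)·(-6) = 13q - 6
  the row player's payoff from Up: q·(-3) + (1−q)·4 = -7q + 4
  13q - 6 = -7q + 4  ⇒  20q = 10  ⇒  q = 1/2.
The value is the row player's expected payoff against this mix (using Down): (1/2)·7 + (1/2)·(-6) = 1/2.

v = 1/2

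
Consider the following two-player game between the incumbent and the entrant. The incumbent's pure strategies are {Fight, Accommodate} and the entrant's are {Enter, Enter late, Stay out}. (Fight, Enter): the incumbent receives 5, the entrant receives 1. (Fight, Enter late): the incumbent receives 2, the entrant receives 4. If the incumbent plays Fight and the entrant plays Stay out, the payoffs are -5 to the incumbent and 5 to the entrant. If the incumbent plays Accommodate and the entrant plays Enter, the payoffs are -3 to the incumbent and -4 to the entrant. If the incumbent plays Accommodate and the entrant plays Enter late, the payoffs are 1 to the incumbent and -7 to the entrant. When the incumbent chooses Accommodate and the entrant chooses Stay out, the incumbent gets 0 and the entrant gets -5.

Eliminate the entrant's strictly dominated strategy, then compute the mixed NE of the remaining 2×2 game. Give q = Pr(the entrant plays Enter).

q = 5/13

The entrant's strategy Enter late is strictly dominated by Stay out: 5 > 4 and -5 > -7. Eliminate Enter late.
Set the incumbent's expected payoff from Fight equal to that from Accommodate:
  the incumbent's payoff from Fight: q·5 + (1−q)·(-5) = 10q - 5
  the incumbent's payoff from Accommodate: q·(-3) + (1−q)·0 = -3q
  10q - 5 = -3q  ⇒  13q = 5  ⇒  q = 5/13.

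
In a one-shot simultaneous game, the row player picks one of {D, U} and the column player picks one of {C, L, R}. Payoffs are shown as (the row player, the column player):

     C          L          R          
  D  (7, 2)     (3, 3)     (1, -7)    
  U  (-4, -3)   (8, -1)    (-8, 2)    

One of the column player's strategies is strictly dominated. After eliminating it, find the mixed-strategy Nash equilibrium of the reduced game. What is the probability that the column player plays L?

The column player's strategy C is strictly dominated by L: 3 > 2 and -1 > -3. Eliminate C.
The row player's indifference between D and U determines the column player's mixing probability q:
  the row player's expected payoff from D: q·3 + (1−q)·1 = 2q + 1
  the row player's expected payoff from U: q·8 + (1−q)·(-8) = 16q - 8
  2q + 1 = 16q - 8  ⇒  -14q = -9  ⇒  q = 9/14.

q = 9/14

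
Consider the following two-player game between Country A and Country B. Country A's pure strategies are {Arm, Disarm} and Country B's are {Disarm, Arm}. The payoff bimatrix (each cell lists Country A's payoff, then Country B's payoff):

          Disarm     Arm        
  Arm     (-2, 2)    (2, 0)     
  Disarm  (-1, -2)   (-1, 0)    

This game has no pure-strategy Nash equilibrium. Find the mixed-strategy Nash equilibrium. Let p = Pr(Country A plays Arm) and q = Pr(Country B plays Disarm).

p = 1/2, q = 3/4

Set Country B's expected payoff from Disarm equal to that from Arm:
  Country B's payoff from Disarm: p·2 + (1−p)·(-2) = 4p - 2
  Country B's payoff from Arm: p·0 + (1−p)·0 = 0
  4p - 2 = 0  ⇒  4p = 2  ⇒  p = 1/2.
In a mixed equilibrium Country A is indifferent between Arm and Disarm; this condition fixes q.
  Country A's expected payoff from Arm: q·(-2) + (1−q)·2 = -4q + 2
  Country A's expected payoff from Disarm: q·(-1) + (1−q)·(-1) = -1
  -4q + 2 = -1  ⇒  -4q = -3  ⇒  q = 3/4.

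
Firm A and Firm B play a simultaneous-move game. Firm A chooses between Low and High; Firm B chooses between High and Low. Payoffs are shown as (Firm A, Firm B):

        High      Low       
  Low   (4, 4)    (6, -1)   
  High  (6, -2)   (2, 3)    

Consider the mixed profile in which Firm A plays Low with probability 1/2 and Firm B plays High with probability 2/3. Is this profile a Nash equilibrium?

Check Firm B's indifference given Firm A's mix p = 1/2:
  payoff from High = 1; payoff from Low = 1 — equal.
Check Firm A's indifference given Firm B's mix q = 2/3:
  payoff from Low = 14/3; payoff from High = 14/3 — equal.
Both players are indifferent, so neither can profitably deviate.

Yes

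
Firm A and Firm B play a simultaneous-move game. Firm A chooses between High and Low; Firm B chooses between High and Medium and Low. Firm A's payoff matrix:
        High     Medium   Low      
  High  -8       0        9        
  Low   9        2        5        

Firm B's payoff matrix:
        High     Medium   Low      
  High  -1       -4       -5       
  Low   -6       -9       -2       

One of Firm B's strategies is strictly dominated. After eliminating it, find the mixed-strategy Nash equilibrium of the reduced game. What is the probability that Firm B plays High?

Firm B's strategy Medium is strictly dominated by High: -1 > -4 and -6 > -9. Eliminate Medium.
Firm B's mix must leave Firm A indifferent between High and Low.
  Firm A's payoff from High: q·(-8) + (1−q)·9 = -17q + 9
  Firm A's payoff from Low: q·9 + (1−q)·5 = 4q + 5
  -17q + 9 = 4q + 5  ⇒  -21q = -4  ⇒  q = 4/21.

q = 4/21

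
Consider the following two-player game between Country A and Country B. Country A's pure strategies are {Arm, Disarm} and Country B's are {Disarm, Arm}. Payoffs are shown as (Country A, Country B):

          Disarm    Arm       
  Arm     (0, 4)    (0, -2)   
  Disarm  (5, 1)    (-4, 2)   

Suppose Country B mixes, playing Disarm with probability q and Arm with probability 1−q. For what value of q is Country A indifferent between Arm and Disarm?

q = 4/9

Country B's mix must leave Country A indifferent between Arm and Disarm.
  Country A's payoff from Arm: q·0 + (1−q)·0 = 0
  Country A's payoff from Disarm: q·5 + (1−q)·(-4) = 9q - 4
  0 = 9q - 4  ⇒  -9q = -4  ⇒  q = 4/9.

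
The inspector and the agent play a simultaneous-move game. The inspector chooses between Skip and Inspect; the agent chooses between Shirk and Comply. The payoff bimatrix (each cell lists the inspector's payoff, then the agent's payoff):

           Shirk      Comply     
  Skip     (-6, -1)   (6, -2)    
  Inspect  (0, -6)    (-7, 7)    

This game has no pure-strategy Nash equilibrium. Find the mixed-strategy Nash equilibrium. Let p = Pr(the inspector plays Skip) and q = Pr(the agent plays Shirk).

p = 13/14, q = 13/19

Set the agent's expected payoff from Shirk equal to that from Comply:
  the agent's expected payoff from Shirk: p·(-1) + (1−p)·(-6) = 5p - 6
  the agent's expected payoff from Comply: p·(-2) + (1−p)·7 = -9p + 7
  5p - 6 = -9p + 7  ⇒  14p = 13  ⇒  p = 13/14.
Set the inspector's expected payoff from Skip equal to that from Inspect:
  the inspector's payoff from Skip: q·(-6) + (1−q)·6 = -12q + 6
  the inspector's payoff from Inspect: q·0 + (1−q)·(-7) = 7q - 7
  -12q + 6 = 7q - 7  ⇒  -19q = -13  ⇒  q = 13/19.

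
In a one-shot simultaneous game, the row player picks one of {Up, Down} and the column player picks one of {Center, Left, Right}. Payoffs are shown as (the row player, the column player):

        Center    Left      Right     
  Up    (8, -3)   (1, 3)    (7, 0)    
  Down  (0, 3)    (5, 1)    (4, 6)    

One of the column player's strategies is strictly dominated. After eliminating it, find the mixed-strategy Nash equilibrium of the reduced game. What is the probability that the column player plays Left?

q = 3/7

The column player's strategy Center is strictly dominated by Right: 0 > -3 and 6 > 3. Eliminate Center.
In a mixed equilibrium the row player is indifferent between Up and Down; this condition fixes q.
  the row player's expected payoff from Up: q·1 + (1−q)·7 = -6q + 7
  the row player's expected payoff from Down: q·5 + (1−q)·4 = q + 4
  -6q + 7 = q + 4  ⇒  -7q = -3  ⇒  q = 3/7.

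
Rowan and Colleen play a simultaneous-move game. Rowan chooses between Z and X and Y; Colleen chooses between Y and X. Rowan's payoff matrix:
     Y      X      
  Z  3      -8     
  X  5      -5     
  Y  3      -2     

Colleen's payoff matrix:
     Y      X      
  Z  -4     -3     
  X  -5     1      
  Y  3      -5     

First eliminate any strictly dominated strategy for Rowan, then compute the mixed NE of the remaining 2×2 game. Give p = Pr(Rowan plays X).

p = 4/7

Rowan's strategy Z is strictly dominated by X: 5 > 3 and -5 > -8. Eliminate Z.
Set Colleen's expected payoff from Y equal to that from X:
  Colleen's payoff from Y: p·(-5) + (1−p)·3 = -8p + 3
  Colleen's payoff from X: p·1 + (1−p)·(-5) = 6p - 5
  -8p + 3 = 6p - 5  ⇒  -14p = -8  ⇒  p = 4/7.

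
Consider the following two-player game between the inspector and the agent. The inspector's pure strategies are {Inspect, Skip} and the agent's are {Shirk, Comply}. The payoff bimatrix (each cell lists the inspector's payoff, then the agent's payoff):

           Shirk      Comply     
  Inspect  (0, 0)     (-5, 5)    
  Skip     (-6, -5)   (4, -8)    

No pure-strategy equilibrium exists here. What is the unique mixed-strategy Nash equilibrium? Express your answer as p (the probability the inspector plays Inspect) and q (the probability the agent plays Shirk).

Set the agent's expected payoff from Shirk equal to that from Comply:
  the agent's payoff from Shirk: p·0 + (1−p)·(-5) = 5p - 5
  the agent's payoff from Comply: p·5 + (1−p)·(-8) = 13p - 8
  5p - 5 = 13p - 8  ⇒  -8p = -3  ⇒  p = 3/8.
The agent's mix must leave the inspector indifferent between Inspect and Skip.
  the inspector's expected payoff from Inspect: q·0 + (1−q)·(-5) = 5q - 5
  the inspector's expected payoff from Skip: q·(-6) + (1−q)·4 = -10q + 4
  5q - 5 = -10q + 4  ⇒  15q = 9  ⇒  q = 3/5.

p = 3/8, q = 3/5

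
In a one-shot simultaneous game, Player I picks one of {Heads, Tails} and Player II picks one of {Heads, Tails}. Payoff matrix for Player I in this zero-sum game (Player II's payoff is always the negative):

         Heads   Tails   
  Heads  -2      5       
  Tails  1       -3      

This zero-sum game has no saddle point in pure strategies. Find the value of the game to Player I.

Player I's indifference between Heads and Tails determines Player II's mixing probability q:
  Player I's payoff from Heads: q·(-2) + (1−q)·5 = -7q + 5
  Player I's payoff from Tails: q·1 + (1−q)·(-3) = 4q - 3
  -7q + 5 = 4q - 3  ⇒  -11q = -8  ⇒  q = 8/11.
The value is Player I's expected payoff against this mix (using Heads): (8/11)·(-2) + (3/11)·5 = -1/11.

v = -1/11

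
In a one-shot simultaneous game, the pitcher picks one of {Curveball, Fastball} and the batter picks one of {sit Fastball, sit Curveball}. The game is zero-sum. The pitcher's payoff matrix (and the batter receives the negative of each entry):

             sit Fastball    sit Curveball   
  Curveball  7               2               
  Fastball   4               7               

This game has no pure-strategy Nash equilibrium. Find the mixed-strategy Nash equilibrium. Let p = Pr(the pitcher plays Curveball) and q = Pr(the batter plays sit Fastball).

p = 3/8, q = 5/8

For the batter to be willing to mix, the batter must be indifferent between sit Fastball and sit Curveball, which pins down the pitcher's mix.
  the batter's expected payoff from sit Fastball: p·(-7) + (1−p)·(-4) = -3p - 4
  the batter's expected payoff from sit Curveball: p·(-2) + (1−p)·(-7) = 5p - 7
  -3p - 4 = 5p - 7  ⇒  -8p = -3  ⇒  p = 3/8.
The pitcher's indifference between Curveball and Fastball determines the batter's mixing probability q:
  the pitcher's payoff to Curveball: q·7 + (1−q)·2 = 5q + 2
  the pitcher's payoff to Fastball: q·4 + (1−q)·7 = -3q + 7
  5q + 2 = -3q + 7  ⇒  8q = 5  ⇒  q = 5/8.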